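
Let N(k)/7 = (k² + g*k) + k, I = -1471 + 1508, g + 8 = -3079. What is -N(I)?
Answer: 789691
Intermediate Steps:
g = -3087 (g = -8 - 3079 = -3087)
I = 37
N(k) = -21602*k + 7*k² (N(k) = 7*((k² - 3087*k) + k) = 7*(k² - 3086*k) = -21602*k + 7*k²)
-N(I) = -7*37*(-3086 + 37) = -7*37*(-3049) = -1*(-789691) = 789691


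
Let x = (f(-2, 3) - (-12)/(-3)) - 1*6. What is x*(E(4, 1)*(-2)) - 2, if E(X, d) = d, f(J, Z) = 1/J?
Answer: 19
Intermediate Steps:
x = -21/2 (x = (1/(-2) - (-12)/(-3)) - 1*6 = (-½ - (-12)*(-1)/3) - 6 = (-½ - 1*4) - 6 = (-½ - 4) - 6 = -9/2 - 6 = -21/2 ≈ -10.500)
x*(E(4, 1)*(-2)) - 2 = -21*(-2)/2 - 2 = -21/2*(-2) - 2 = 21 - 2 = 19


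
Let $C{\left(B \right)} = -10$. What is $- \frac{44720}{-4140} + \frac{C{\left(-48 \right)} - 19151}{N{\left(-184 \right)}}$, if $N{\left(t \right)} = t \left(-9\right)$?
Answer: $- \frac{1273}{1656} \approx -0.76872$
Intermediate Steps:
$N{\left(t \right)} = - 9 t$
$- \frac{44720}{-4140} + \frac{C{\left(-48 \right)} - 19151}{N{\left(-184 \right)}} = - \frac{44720}{-4140} + \frac{-10 - 19151}{\left(-9\right) \left(-184\right)} = \left(-44720\right) \left(- \frac{1}{4140}\right) + \frac{-10 - 19151}{1656} = \frac{2236}{207} - \frac{2129}{184} = - \frac{1273}{1656}$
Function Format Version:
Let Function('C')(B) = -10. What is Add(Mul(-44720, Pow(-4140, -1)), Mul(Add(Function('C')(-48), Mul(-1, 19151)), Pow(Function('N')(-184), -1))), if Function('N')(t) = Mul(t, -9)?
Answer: Rational(-1273, 1656) ≈ -0.76872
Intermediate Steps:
Function('N')(t) = Mul(-9, t)
Add(Mul(-44720, Pow(-4140, -1)), Mul(Add(Function('C')(-48), Mul(-1, 19151)), Pow(Function('N')(-184), -1))) = Add(Mul(-44720, Pow(-4140, -1)), Mul(Add(-10, Mul(-1, 19151)), Pow(Mul(-9, -184), -1))) = Add(Mul(-44720, Rational(-1, 4140)), Mul(Add(-10, -19151), Pow(1656, -1))) = Add(Rational(2236, 207), Mul(-19161, Rational(1, 1656))) = Add(Rational(2236, 207), Rational(-2129, 184)) = Rational(-1273, 1656)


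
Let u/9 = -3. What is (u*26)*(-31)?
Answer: 21762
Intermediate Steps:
u = -27 (u = 9*(-3) = -27)
(u*26)*(-31) = -27*26*(-31) = -702*(-31) = 21762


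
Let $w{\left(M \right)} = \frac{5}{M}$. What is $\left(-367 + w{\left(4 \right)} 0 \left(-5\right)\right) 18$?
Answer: $-6606$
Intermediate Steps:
$\left(-367 + w{\left(4 \right)} 0 \left(-5\right)\right) 18 = \left(-367 + \frac{5}{4} \cdot 0 \left(-5\right)\right) 18 = \left(-367 + 0 \left(-5\right)\right) 18 = \left(-367 + 0\right) 18 = \left(-367\right) 18 = -6606$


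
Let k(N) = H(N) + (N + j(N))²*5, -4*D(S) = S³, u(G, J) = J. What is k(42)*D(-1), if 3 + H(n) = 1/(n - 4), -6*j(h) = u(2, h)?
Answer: 232637/152 ≈ 1530.5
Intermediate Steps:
j(h) = -h/6
H(n) = -3 + 1/(-4 + n) (H(n) = -3 + 1/(n - 4) = -3 + 1/(-4 + n))
D(S) = -S³/4
k(N) = 125*N²/36 + (13 - 3*N)/(-4 + N) (k(N) = (13 - 3*N)/(-4 + N) + (N - N/6)²*5 = (13 - 3*N)/(-4 + N) + (5*N/6)²*5 = (13 - 3*N)/(-4 + N) + (25*N²/36)*5 = (13 - 3*N)/(-4 + N) + 125*N²/36 = 125*N²/36 + (13 - 3*N)/(-4 + N))
k(42)*D(-1) = ((468 - 108*42 + 125*42²*(-4 + 42))/(36*(-4 + 42)))*(-¼*(-1)³) = ((1/36)*(468 - 4536 + 125*1764*38)/38)*(-¼*(-1)) = ((1/36)*(1/38)*(468 - 4536 + 8379000))*(¼) = ((1/36)*(1/38)*8374932)*(¼) = (232637/38)*(¼) = 232637/152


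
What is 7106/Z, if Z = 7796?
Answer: 3553/3898 ≈ 0.91149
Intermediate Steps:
7106/Z = 7106/7796 = 7106*(1/7796) = 3553/3898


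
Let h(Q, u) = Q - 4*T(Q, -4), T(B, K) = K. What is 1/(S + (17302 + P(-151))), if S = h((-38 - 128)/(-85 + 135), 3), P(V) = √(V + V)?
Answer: 10821675/187374028439 - 625*I*√302/187374028439 ≈ 5.7754e-5 - 5.7966e-8*I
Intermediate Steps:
P(V) = √2*√V (P(V) = √(2*V) = √2*√V)
h(Q, u) = 16 + Q (h(Q, u) = Q - 4*(-4) = Q + 16 = 16 + Q)
S = 317/25 (S = 16 + (-38 - 128)/(-85 + 135) = 16 - 166/50 = 16 - 166*1/50 = 16 - 83/25 = 317/25 ≈ 12.680)
1/(S + (17302 + P(-151))) = 1/(317/25 + (17302 + √2*√(-151))) = 1/(317/25 + (17302 + √2*(I*√151))) = 1/(317/25 + (17302 + I*√302)) = 1/(432867/25 + I*√302)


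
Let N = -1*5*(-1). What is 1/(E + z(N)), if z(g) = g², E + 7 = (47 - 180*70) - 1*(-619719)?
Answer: 1/607184 ≈ 1.6469e-6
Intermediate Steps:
N = 5 (N = -5*(-1) = 5)
E = 607159 (E = -7 + ((47 - 180*70) - 1*(-619719)) = -7 + ((47 - 12600) + 619719) = -7 + (-12553 + 619719) = -7 + 607166 = 607159)
1/(E + z(N)) = 1/(607159 + 5²) = 1/(607159 + 25) = 1/607184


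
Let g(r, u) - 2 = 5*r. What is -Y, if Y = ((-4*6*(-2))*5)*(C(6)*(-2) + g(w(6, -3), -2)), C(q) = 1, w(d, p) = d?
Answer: -7200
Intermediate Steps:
g(r, u) = 2 + 5*r
Y = 7200 (Y = ((-4*6*(-2))*5)*(1*(-2) + (2 + 5*6)) = (-24*(-2)*5)*(-2 + (2 + 30)) = (48*5)*(-2 + 32) = 240*30 = 7200)
-Y = -1*7200 = -7200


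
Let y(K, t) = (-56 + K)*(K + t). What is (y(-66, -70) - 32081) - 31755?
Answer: -47244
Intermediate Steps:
(y(-66, -70) - 32081) - 31755 = (((-66)**2 - 56*(-66) - 56*(-70) - 66*(-70)) - 32081) - 31755 = ((4356 + 3696 + 3920 + 4620) - 32081) - 31755 = (16592 - 32081) - 31755 = -15489 - 31755 = -47244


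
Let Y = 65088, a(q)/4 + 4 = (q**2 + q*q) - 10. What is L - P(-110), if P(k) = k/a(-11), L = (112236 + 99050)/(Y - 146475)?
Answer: -30623377/12370824 ≈ -2.4755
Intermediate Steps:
a(q) = -56 + 8*q**2 (a(q) = -16 + 4*((q**2 + q*q) - 10) = -16 + 4*((q**2 + q**2) - 10) = -16 + 4*(2*q**2 - 10) = -16 + 4*(-10 + 2*q**2) = -16 + (-40 + 8*q**2) = -56 + 8*q**2)
L = -211286/81387 (L = (112236 + 99050)/(65088 - 146475) = 211286/(-81387) = 211286*(-1/81387) = -211286/81387 ≈ -2.5961)
P(k) = k/912 (P(k) = k/(-56 + 8*(-11)**2) = k/(-56 + 8*121) = k/(-56 + 968) = k/912)
L - P(-110) = -211286/81387 - (-110)/912 = -211286/81387 - 1*(-55/456) = -211286/81387 + 55/456 = -30623377/12370824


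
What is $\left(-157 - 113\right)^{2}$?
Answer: $72900$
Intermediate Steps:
$\left(-157 - 113\right)^{2} = \left(-270\right)^{2} = 72900$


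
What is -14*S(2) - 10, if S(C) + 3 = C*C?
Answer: -24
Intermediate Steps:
S(C) = -3 + C² (S(C) = -3 + C*C = -3 + C²)
-14*S(2) - 10 = -14*(-3 + 2²) - 10 = -14*(-3 + 4) - 10 = -14*1 - 10 = -14 - 10 = -24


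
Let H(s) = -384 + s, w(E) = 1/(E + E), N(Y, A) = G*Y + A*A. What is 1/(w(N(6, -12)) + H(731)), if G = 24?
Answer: 576/199873 ≈ 0.0028818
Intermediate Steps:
N(Y, A) = A² + 24*Y (N(Y, A) = 24*Y + A*A = 24*Y + A² = A² + 24*Y)
w(E) = 1/(2*E)
1/(w(N(6, -12)) + H(731)) = 1/(1/(2*((-12)² + 24*6)) + (-384 + 731)) = 1/(1/(2*(144 + 144)) + 347) = 1/((½)/288 + 347) = 1/((½)*(1/288) + 347) = 1/(1/576 + 347) = 1/(199873/576) = 576/199873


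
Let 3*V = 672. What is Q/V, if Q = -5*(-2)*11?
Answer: 55/112 ≈ 0.49107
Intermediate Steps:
Q = 110 (Q = 10*11 = 110)
V = 224 (V = (⅓)*672 = 224)
Q/V = 110/224 = 110*(1/224) = 55/112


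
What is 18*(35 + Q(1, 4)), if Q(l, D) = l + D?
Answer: 720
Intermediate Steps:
Q(l, D) = D + l
18*(35 + Q(1, 4)) = 18*(35 + (4 + 1)) = 18*(35 + 5) = 18*40 = 720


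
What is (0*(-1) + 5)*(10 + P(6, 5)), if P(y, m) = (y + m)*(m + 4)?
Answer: 545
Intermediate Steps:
P(y, m) = (4 + m)*(m + y) (P(y, m) = (m + y)*(4 + m) = (4 + m)*(m + y))
(0*(-1) + 5)*(10 + P(6, 5)) = (0*(-1) + 5)*(10 + (5² + 4*5 + 4*6 + 5*6)) = (0 + 5)*(10 + (25 + 20 + 24 + 30)) = 5*(10 + 99) = 5*109 = 545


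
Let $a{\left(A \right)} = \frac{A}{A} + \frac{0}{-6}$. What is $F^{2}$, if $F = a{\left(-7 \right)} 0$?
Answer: $0$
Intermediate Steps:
$a{\left(A \right)} = 1$ ($a{\left(A \right)} = 1 + 0 \left(- \frac{1}{6}\right) = 1 + 0 = 1$)
$F = 0$ ($F = 1 \cdot 0 = 0$)
$F^{2} = 0^{2} = 0$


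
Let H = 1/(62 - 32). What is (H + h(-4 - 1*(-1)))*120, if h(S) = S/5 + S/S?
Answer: 52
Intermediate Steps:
h(S) = 1 + S/5 (h(S) = S*(⅕) + 1 = S/5 + 1 = 1 + S/5)
H = 1/30 ≈ 0.033333
(H + h(-4 - 1*(-1)))*120 = (1/30 + (1 + (-4 - 1*(-1))/5))*120 = (1/30 + (1 + (-4 + 1)/5))*120 = (1/30 + (1 + (⅕)*(-3)))*120 = (1/30 + (1 - ⅗))*120 = (1/30 + ⅖)*120 = (13/30)*120 = 52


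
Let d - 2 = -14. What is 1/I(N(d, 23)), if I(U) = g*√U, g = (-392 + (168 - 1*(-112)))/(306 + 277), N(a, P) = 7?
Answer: -583*√7/784 ≈ -1.9674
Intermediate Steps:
d = -12 (d = 2 - 14 = -12)
g = -112/583 (g = (-392 + (168 + 112))/583 = (-392 + 280)*(1/583) = -112*1/583 = -112/583 ≈ -0.19211)
I(U) = -112*√U/583
1/I(N(d, 23)) = 1/(-112*√7/583) = -583*√7/784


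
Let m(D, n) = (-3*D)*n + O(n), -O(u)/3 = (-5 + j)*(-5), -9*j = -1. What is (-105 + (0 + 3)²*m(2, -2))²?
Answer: 431649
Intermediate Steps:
j = ⅑ (j = -⅑*(-1) = ⅑ ≈ 0.11111)
O(u) = -220/3 (O(u) = -3*(-5 + ⅑)*(-5) = -(-44)*(-5)/3 = -3*220/9 = -220/3)
m(D, n) = -220/3 - 3*D*n (m(D, n) = (-3*D)*n - 220/3 = -3*D*n - 220/3 = -220/3 - 3*D*n)
(-105 + (0 + 3)²*m(2, -2))² = (-105 + (0 + 3)²*(-220/3 - 3*2*(-2)))² = (-105 + 3²*(-220/3 + 12))² = (-105 + 9*(-184/3))² = (-105 - 552)² = (-657)² = 431649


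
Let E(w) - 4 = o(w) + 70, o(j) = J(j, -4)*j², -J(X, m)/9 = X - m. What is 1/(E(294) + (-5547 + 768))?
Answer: -1/231826057 ≈ -4.3136e-9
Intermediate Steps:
J(X, m) = -9*X + 9*m (J(X, m) = -9*(X - m) = -9*X + 9*m)
o(j) = j²*(-36 - 9*j) (o(j) = (-9*j + 9*(-4))*j² = (-9*j - 36)*j² = (-36 - 9*j)*j² = j²*(-36 - 9*j))
E(w) = 74 + 9*w²*(-4 - w) (E(w) = 4 + (9*w²*(-4 - w) + 70) = 4 + (70 + 9*w²*(-4 - w)) = 74 + 9*w²*(-4 - w))
1/(E(294) + (-5547 + 768)) = 1/((74 - 9*294²*(4 + 294)) + (-5547 + 768)) = 1/((74 - 9*86436*298) - 4779) = 1/((74 - 231821352) - 4779) = 1/(-231821278 - 4779) = 1/(-231826057) = -1/231826057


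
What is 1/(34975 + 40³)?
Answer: 1/98975 ≈ 1.0104e-5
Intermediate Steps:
1/(34975 + 40³) = 1/(34975 + 64000) = 1/98975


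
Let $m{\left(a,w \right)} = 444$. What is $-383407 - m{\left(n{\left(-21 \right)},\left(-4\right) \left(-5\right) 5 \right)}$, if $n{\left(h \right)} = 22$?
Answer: $-383851$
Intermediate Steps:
$-383407 - m{\left(n{\left(-21 \right)},\left(-4\right) \left(-5\right) 5 \right)} = -383407 - 444 = -383851$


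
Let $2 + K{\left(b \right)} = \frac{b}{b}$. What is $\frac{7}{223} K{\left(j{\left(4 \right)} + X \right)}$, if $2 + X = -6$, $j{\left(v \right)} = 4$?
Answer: $- \frac{7}{223} \approx -0.03139$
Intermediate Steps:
$X = -8$ ($X = -2 - 6 = -8$)
$K{\left(b \right)} = -1$ ($K{\left(b \right)} = -2 + \frac{b}{b} = -2 + 1 = -1$)
$\frac{7}{223} K{\left(j{\left(4 \right)} + X \right)} = \frac{7}{223} \left(-1\right) = - \frac{7}{223}$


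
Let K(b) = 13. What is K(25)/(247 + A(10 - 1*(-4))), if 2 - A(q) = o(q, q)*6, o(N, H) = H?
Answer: 13/165 ≈ 0.078788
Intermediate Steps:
A(q) = 2 - 6*q (A(q) = 2 - q*6 = 2 - 6*q)
K(25)/(247 + A(10 - 1*(-4))) = 13/(247 + (2 - 6*(10 - 1*(-4)))) = 13/(247 + (2 - 6*(10 + 4))) = 13/(247 + (2 - 6*14)) = 13/(247 + (2 - 84)) = 13/(247 - 82) = 13/165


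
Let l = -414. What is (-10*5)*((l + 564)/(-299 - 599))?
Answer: 3750/449 ≈ 8.3519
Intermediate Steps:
(-10*5)*((l + 564)/(-299 - 599)) = (-10*5)*((-414 + 564)/(-299 - 599)) = -7500/(-898) = -7500*(-1)/898 = -50*(-75/449) = 3750/449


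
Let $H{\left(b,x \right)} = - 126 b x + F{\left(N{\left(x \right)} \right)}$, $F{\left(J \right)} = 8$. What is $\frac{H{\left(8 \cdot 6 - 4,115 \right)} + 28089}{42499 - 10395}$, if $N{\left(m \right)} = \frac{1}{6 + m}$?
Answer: $- \frac{609463}{32104} \approx -18.984$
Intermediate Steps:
$H{\left(b,x \right)} = 8 - 126 b x$ ($H{\left(b,x \right)} = - 126 b x + 8 = 8 - 126 b x$)
$\frac{H{\left(8 \cdot 6 - 4,115 \right)} + 28089}{42499 - 10395} = \frac{\left(8 - 126 \left(8 \cdot 6 - 4\right) 115\right) + 28089}{42499 - 10395} = \frac{\left(8 - 126 \left(48 - 4\right) 115\right) + 28089}{32104} = \left(\left(8 - 5544 \cdot 115\right) + 28089\right) \frac{1}{32104} = \left(\left(8 - 637560\right) + 28089\right) \frac{1}{32104} = \left(-637552 + 28089\right) \frac{1}{32104} = \left(-609463\right) \frac{1}{32104} = - \frac{609463}{32104}$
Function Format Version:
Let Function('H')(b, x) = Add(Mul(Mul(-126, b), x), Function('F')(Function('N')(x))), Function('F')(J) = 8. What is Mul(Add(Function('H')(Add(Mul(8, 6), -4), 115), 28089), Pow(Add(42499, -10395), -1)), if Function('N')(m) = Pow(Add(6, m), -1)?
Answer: Rational(-609463, 32104) ≈ -18.984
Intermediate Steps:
Function('H')(b, x) = Add(8, Mul(-126, b, x)) (Function('H')(b, x) = Add(Mul(Mul(-126, b), x), 8) = Add(Mul(-126, b, x), 8) = Add(8, Mul(-126, b, x)))
Mul(Add(Function('H')(Add(Mul(8, 6), -4), 115), 28089), Pow(Add(42499, -10395), -1)) = Mul(Add(Add(8, Mul(-126, Add(Mul(8, 6), -4), 115)), 28089), Pow(Add(42499, -10395), -1)) = Mul(Add(Add(8, Mul(-126, Add(48, -4), 115)), 28089), Pow(32104, -1)) = Mul(Add(Add(8, Mul(-126, 44, 115)), 28089), Rational(1, 32104)) = Mul(Add(Add(8, -637560), 28089), Rational(1, 32104)) = Mul(Add(-637552, 28089), Rational(1, 32104)) = Mul(-609463, Rational(1, 32104)) = Rational(-609463, 32104)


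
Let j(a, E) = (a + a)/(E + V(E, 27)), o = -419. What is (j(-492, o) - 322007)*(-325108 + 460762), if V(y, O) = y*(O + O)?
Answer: -1006640900001474/23045 ≈ -4.3682e+10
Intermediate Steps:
V(y, O) = 2*O*y (V(y, O) = y*(2*O) = 2*O*y)
j(a, E) = 2*a/(55*E) (j(a, E) = (a + a)/(E + 2*27*E) = (2*a)/(E + 54*E) = (2*a)/((55*E)) = (2*a)*(1/(55*E)) = 2*a/(55*E))
(j(-492, o) - 322007)*(-325108 + 460762) = ((2/55)*(-492)/(-419) - 322007)*(-325108 + 460762) = ((2/55)*(-492)*(-1/419) - 322007)*135654 = (984/23045 - 322007)*135654 = -7420650331/23045*135654 = -1006640900001474/23045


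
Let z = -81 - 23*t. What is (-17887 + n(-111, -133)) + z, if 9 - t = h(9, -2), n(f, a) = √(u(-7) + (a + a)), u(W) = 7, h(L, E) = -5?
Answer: -18290 + I*√259 ≈ -18290.0 + 16.093*I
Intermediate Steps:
n(f, a) = √(7 + 2*a) (n(f, a) = √(7 + (a + a)) = √(7 + 2*a))
t = 14 (t = 9 - 1*(-5) = 9 + 5 = 14)
z = -403 (z = -81 - 23*14 = -81 - 322 = -403)
(-17887 + n(-111, -133)) + z = (-17887 + √(7 + 2*(-133))) - 403 = (-17887 + √(7 - 266)) - 403 = (-17887 + √(-259)) - 403 = (-17887 + I*√259) - 403 = -18290 + I*√259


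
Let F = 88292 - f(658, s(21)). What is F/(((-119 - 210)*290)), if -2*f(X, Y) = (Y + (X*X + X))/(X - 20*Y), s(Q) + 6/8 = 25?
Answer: -123930713/132047440 ≈ -0.93853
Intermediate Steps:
s(Q) = 97/4 (s(Q) = -¾ + 25 = 97/4)
f(X, Y) = -(X + Y + X²)/(2*(X - 20*Y)) (f(X, Y) = -(Y + (X*X + X))/(2*(X - 20*Y)) = -(Y + (X² + X))/(2*(X - 20*Y)) = -(Y + (X + X²))/(2*(X - 20*Y)) = -(X + Y + X²)/(2*(X - 20*Y)))
F = 123930713/1384 (F = 88292 - (-1*658 - 1*97/4 - 1*658²)/(2*(658 - 20*97/4)) = 88292 - (-658 - 97/4 - 1*432964)/(2*(658 - 485)) = 88292 - (-658 - 97/4 - 432964)/(2*173) = 88292 - (-1734585)/(2*173*4) = 88292 - 1*(-1734585/1384) = 88292 + 1734585/1384 = 123930713/1384 ≈ 89545.)
F/(((-119 - 210)*290)) = 123930713/(1384*(((-119 - 210)*290))) = 123930713/(1384*((-329*290))) = (123930713/1384)/(-95410) = (123930713/1384)*(-1/95410) = -123930713/132047440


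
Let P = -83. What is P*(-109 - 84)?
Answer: 16019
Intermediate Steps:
P*(-109 - 84) = -83*(-109 - 84) = -83*(-193) = 16019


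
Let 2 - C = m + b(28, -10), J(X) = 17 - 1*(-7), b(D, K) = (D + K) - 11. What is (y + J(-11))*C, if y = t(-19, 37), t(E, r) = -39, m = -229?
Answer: -3360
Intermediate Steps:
b(D, K) = -11 + D + K
J(X) = 24 (J(X) = 17 + 7 = 24)
y = -39
C = 224 (C = 2 - (-229 + (-11 + 28 - 10)) = 2 - (-229 + 7) = 2 - 1*(-222) = 2 + 222 = 224)
(y + J(-11))*C = (-39 + 24)*224 = -15*224 = -3360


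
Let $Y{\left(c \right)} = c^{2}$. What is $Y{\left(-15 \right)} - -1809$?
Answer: $2034$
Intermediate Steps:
$Y{\left(-15 \right)} - -1809 = \left(-15\right)^{2} - -1809 = 225 + 1809 = 2034$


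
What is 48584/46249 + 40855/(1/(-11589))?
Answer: -21897449001571/46249 ≈ -4.7347e+8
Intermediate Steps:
48584/46249 + 40855/(1/(-11589)) = 48584*(1/46249) + 40855/(-1/11589) = 48584/46249 + 40855*(-11589) = 48584/46249 - 473468595 = -21897449001571/46249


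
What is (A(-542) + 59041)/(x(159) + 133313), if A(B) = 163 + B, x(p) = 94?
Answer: 6518/14823 ≈ 0.43972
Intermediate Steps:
(A(-542) + 59041)/(x(159) + 133313) = ((163 - 542) + 59041)/(94 + 133313) = (-379 + 59041)/133407 = 58662*(1/133407) = 6518/14823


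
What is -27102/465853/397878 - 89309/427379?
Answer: -2758945381478544/13202639074988831 ≈ -0.20897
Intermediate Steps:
-27102/465853/397878 - 89309/427379 = -27102*1/465853*(1/397878) - 89309*1/427379 = -27102/465853*1/397878 - 89309/427379 = -4517/30892109989 - 89309/427379 = -2758945381478544/13202639074988831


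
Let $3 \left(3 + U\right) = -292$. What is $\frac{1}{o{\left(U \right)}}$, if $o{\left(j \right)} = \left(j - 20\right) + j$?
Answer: $- \frac{3}{662} \approx -0.0045317$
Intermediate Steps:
$U = - \frac{301}{3}$ ($U = -3 + \frac{1}{3} \left(-292\right) = -3 - \frac{292}{3} = - \frac{301}{3} \approx -100.33$)
$o{\left(j \right)} = -20 + 2 j$ ($o{\left(j \right)} = \left(-20 + j\right) + j = -20 + 2 j$)
$\frac{1}{o{\left(U \right)}} = \frac{1}{-20 + 2 \left(- \frac{301}{3}\right)} = \frac{1}{-20 - \frac{602}{3}} = \frac{1}{- \frac{662}{3}} = - \frac{3}{662}$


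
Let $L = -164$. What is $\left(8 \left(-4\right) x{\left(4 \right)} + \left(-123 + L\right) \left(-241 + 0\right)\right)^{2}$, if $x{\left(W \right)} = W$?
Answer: $4766383521$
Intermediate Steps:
$\left(8 \left(-4\right) x{\left(4 \right)} + \left(-123 + L\right) \left(-241 + 0\right)\right)^{2} = \left(8 \left(-4\right) 4 + \left(-123 - 164\right) \left(-241 + 0\right)\right)^{2} = \left(\left(-32\right) 4 - -69167\right)^{2} = \left(-128 + 69167\right)^{2} = 69039^{2} = 4766383521$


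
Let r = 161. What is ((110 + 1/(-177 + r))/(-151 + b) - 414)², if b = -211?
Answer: 5758305724609/33547264 ≈ 1.7165e+5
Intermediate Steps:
((110 + 1/(-177 + r))/(-151 + b) - 414)² = ((110 + 1/(-177 + 161))/(-151 - 211) - 414)² = ((110 + 1/(-16))/(-362) - 414)² = ((110 - 1/16)*(-1/362) - 414)² = ((1759/16)*(-1/362) - 414)² = (-1759/5792 - 414)² = (-2399647/5792)² = 5758305724609/33547264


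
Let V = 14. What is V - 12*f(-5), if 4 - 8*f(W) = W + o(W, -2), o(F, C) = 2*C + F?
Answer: -13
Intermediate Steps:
o(F, C) = F + 2*C
f(W) = 1 - W/4 (f(W) = ½ - (W + (W + 2*(-2)))/8 = ½ - (W + (W - 4))/8 = ½ - (W + (-4 + W))/8 = ½ - (-4 + 2*W)/8 = ½ + (½ - W/4) = 1 - W/4)
V - 12*f(-5) = 14 - 12*(1 - ¼*(-5)) = 14 - 12*(1 + 5/4) = 14 - 12*9/4 = 14 - 27 = -13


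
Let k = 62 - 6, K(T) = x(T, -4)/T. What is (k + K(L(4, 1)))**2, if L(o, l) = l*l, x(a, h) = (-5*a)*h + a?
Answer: 5929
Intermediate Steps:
x(a, h) = a - 5*a*h (x(a, h) = -5*a*h + a = a - 5*a*h)
L(o, l) = l**2
K(T) = 21 (K(T) = (T*(1 - 5*(-4)))/T = (T*(1 + 20))/T = (T*21)/T = (21*T)/T = 21)
k = 56
(k + K(L(4, 1)))**2 = (56 + 21)**2 = 77**2 = 5929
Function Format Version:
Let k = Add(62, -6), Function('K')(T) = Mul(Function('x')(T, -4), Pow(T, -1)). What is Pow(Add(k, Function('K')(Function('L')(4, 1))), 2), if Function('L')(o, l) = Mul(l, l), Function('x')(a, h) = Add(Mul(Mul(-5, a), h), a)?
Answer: 5929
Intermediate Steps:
Function('x')(a, h) = Add(a, Mul(-5, a, h)) (Function('x')(a, h) = Add(Mul(-5, a, h), a) = Add(a, Mul(-5, a, h)))
Function('L')(o, l) = Pow(l, 2)
Function('K')(T) = 21 (Function('K')(T) = Mul(Mul(T, Add(1, Mul(-5, -4))), Pow(T, -1)) = Mul(Mul(T, Add(1, 20)), Pow(T, -1)) = Mul(Mul(T, 21), Pow(T, -1)) = Mul(Mul(21, T), Pow(T, -1)) = 21)
k = 56
Pow(Add(k, Function('K')(Function('L')(4, 1))), 2) = Pow(Add(56, 21), 2) = Pow(77, 2) = 5929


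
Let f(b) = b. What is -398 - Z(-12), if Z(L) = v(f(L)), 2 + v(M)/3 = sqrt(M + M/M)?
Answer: -392 - 3*I*sqrt(11) ≈ -392.0 - 9.9499*I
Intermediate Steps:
v(M) = -6 + 3*sqrt(1 + M) (v(M) = -6 + 3*sqrt(M + M/M) = -6 + 3*sqrt(M + 1) = -6 + 3*sqrt(1 + M))
Z(L) = -6 + 3*sqrt(1 + L)
-398 - Z(-12) = -398 - (-6 + 3*sqrt(1 - 12)) = -398 - (-6 + 3*sqrt(-11)) = -398 - (-6 + 3*(I*sqrt(11))) = -398 - (-6 + 3*I*sqrt(11)) = -398 + (6 - 3*I*sqrt(11)) = -392 - 3*I*sqrt(11)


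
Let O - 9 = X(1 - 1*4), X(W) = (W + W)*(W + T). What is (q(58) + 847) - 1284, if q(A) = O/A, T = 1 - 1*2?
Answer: -25313/58 ≈ -436.43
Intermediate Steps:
T = -1 (T = 1 - 2 = -1)
X(W) = 2*W*(-1 + W) (X(W) = (W + W)*(W - 1) = (2*W)*(-1 + W) = 2*W*(-1 + W))
O = 33 (O = 9 + 2*(1 - 1*4)*(-1 + (1 - 1*4)) = 9 + 2*(1 - 4)*(-1 + (1 - 4)) = 9 + 2*(-3)*(-1 - 3) = 9 + 2*(-3)*(-4) = 9 + 24 = 33)
q(A) = 33/A
(q(58) + 847) - 1284 = (33/58 + 847) - 1284 = 49159/58 - 1284 = -25313/58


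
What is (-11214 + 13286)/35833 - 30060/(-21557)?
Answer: 160258012/110350283 ≈ 1.4523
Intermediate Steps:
(-11214 + 13286)/35833 - 30060/(-21557) = 2072*(1/35833) - 30060*(-1/21557) = 296/5119 + 30060/21557 = 160258012/110350283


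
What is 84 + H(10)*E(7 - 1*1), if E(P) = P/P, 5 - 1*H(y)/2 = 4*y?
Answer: 14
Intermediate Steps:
H(y) = 10 - 8*y
E(P) = 1
84 + H(10)*E(7 - 1*1) = 84 + (10 - 8*10)*1 = 84 + (10 - 80)*1 = 84 - 70*1 = 84 - 70 = 14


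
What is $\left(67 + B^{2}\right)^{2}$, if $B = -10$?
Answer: $27889$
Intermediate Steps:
$\left(67 + B^{2}\right)^{2} = \left(67 + \left(-10\right)^{2}\right)^{2} = \left(67 + 100\right)^{2} = 167^{2} = 27889$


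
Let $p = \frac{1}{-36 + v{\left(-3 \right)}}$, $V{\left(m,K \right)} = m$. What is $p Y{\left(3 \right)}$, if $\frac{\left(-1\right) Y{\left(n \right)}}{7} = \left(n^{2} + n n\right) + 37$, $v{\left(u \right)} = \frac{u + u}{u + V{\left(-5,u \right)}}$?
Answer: $\frac{1540}{141} \approx 10.922$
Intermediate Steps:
$v{\left(u \right)} = \frac{2 u}{-5 + u}$ ($v{\left(u \right)} = \frac{u + u}{u - 5} = \frac{2 u}{-5 + u}$)
$Y{\left(n \right)} = -259 - 14 n^{2}$ ($Y{\left(n \right)} = - 7 \left(\left(n^{2} + n n\right) + 37\right) = - 7 \left(\left(n^{2} + n^{2}\right) + 37\right) = - 7 \left(2 n^{2} + 37\right) = - 7 \left(37 + 2 n^{2}\right) = -259 - 14 n^{2}$)
$p = - \frac{4}{141}$ ($p = \frac{1}{-36 + 2 \left(-3\right) \frac{1}{-5 - 3}} = \frac{1}{-36 + 2 \left(-3\right) \frac{1}{-8}} = \frac{1}{-36 + 2 \left(-3\right) \left(- \frac{1}{8}\right)} = \frac{1}{-36 + \frac{3}{4}} = \frac{1}{- \frac{141}{4}} = - \frac{4}{141} \approx -0.028369$)
$p Y{\left(3 \right)} = - \frac{4 \left(-259 - 14 \cdot 3^{2}\right)}{141} = - \frac{4 \left(-259 - 126\right)}{141} = \left(- \frac{4}{141}\right) \left(-385\right) = \frac{1540}{141}$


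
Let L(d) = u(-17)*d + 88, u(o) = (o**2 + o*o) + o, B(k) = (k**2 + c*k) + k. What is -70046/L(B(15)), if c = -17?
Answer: 70046/8327 ≈ 8.4119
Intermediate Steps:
B(k) = k**2 - 16*k (B(k) = (k**2 - 17*k) + k = k**2 - 16*k)
u(o) = o + 2*o**2 (u(o) = (o**2 + o**2) + o = 2*o**2 + o = o + 2*o**2)
L(d) = 88 + 561*d (L(d) = (-17*(1 + 2*(-17)))*d + 88 = (-17*(1 - 34))*d + 88 = (-17*(-33))*d + 88 = 561*d + 88 = 88 + 561*d)
-70046/L(B(15)) = -70046/(88 + 561*(15*(-16 + 15))) = -70046/(88 + 561*(15*(-1))) = -70046/(88 + 561*(-15)) = -70046/(88 - 8415) = -70046/(-8327) = -70046*(-1/8327) = 70046/8327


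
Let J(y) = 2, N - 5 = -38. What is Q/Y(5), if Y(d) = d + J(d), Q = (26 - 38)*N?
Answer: 396/7 ≈ 56.571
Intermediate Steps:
N = -33 (N = 5 - 38 = -33)
Q = 396 (Q = (26 - 38)*(-33) = -12*(-33) = 396)
Y(d) = 2 + d (Y(d) = d + 2 = 2 + d)
Q/Y(5) = 396/(2 + 5) = 396/7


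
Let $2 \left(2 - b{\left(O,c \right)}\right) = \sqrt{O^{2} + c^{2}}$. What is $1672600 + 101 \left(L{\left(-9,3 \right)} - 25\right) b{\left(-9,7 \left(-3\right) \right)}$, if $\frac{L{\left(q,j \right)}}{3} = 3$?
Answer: $1669368 + 2424 \sqrt{58} \approx 1.6878 \cdot 10^{6}$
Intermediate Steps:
$b{\left(O,c \right)} = 2 - \frac{\sqrt{O^{2} + c^{2}}}{2}$
$L{\left(q,j \right)} = 9$ ($L{\left(q,j \right)} = 3 \cdot 3 = 9$)
$1672600 + 101 \left(L{\left(-9,3 \right)} - 25\right) b{\left(-9,7 \left(-3\right) \right)} = 1672600 + 101 \left(9 - 25\right) \left(2 - \frac{\sqrt{\left(-9\right)^{2} + \left(7 \left(-3\right)\right)^{2}}}{2}\right) = 1672600 + 101 \left(9 - 25\right) \left(2 - \frac{\sqrt{81 + \left(-21\right)^{2}}}{2}\right) = 1672600 + 101 \left(-16\right) \left(2 - \frac{\sqrt{81 + 441}}{2}\right) = 1672600 - 1616 \left(2 - \frac{\sqrt{522}}{2}\right) = 1672600 - 1616 \left(2 - \frac{3 \sqrt{58}}{2}\right) = 1672600 - \left(3232 - 2424 \sqrt{58}\right) = 1669368 + 2424 \sqrt{58}$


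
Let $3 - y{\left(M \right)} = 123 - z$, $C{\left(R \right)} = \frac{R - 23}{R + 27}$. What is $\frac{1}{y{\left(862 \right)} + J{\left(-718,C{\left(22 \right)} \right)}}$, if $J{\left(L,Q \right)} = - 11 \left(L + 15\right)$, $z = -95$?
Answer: $\frac{1}{7518} \approx 0.00013301$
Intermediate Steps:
$C{\left(R \right)} = \frac{-23 + R}{27 + R}$
$J{\left(L,Q \right)} = -165 - 11 L$ ($J{\left(L,Q \right)} = - 11 \left(15 + L\right) = -165 - 11 L$)
$y{\left(M \right)} = -215$ ($y{\left(M \right)} = 3 - \left(123 - -95\right) = 3 - \left(123 + 95\right) = 3 - 218 = -215$)
$\frac{1}{y{\left(862 \right)} + J{\left(-718,C{\left(22 \right)} \right)}} = \frac{1}{-215 - -7733} = \frac{1}{-215 + \left(-165 + 7898\right)} = \frac{1}{-215 + 7733} = \frac{1}{7518}$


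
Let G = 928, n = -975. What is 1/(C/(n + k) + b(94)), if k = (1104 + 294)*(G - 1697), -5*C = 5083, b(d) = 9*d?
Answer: 5380185/4551641593 ≈ 0.0011820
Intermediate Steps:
C = -5083/5 (C = -⅕*5083 = -5083/5 ≈ -1016.6)
k = -1075062 (k = (1104 + 294)*(928 - 1697) = 1398*(-769) = -1075062)
1/(C/(n + k) + b(94)) = 1/(-5083/(5*(-975 - 1075062)) + 9*94) = 1/(-5083/5/(-1076037) + 846) = 1/(-5083/5*(-1/1076037) + 846) = 1/(5083/5380185 + 846) = 1/(4551641593/5380185) = 5380185/4551641593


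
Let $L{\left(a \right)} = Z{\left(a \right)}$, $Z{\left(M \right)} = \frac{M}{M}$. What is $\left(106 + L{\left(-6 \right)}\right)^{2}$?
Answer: $11449$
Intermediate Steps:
$Z{\left(M \right)} = 1$
$L{\left(a \right)} = 1$
$\left(106 + L{\left(-6 \right)}\right)^{2} = \left(106 + 1\right)^{2} = 107^{2} = 11449$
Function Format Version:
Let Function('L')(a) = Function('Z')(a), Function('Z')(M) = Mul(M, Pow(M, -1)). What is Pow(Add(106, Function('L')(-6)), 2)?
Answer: 11449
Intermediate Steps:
Function('Z')(M) = 1
Function('L')(a) = 1
Pow(Add(106, Function('L')(-6)), 2) = Pow(Add(106, 1), 2) = Pow(107, 2) = 11449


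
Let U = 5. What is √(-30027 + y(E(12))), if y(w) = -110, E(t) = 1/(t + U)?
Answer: I*√30137 ≈ 173.6*I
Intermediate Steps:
E(t) = 1/(5 + t) (E(t) = 1/(t + 5) = 1/(5 + t))
√(-30027 + y(E(12))) = √(-30027 - 110) = √(-30137) = I*√30137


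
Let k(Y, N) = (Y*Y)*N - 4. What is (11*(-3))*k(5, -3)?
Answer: 2607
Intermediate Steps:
k(Y, N) = -4 + N*Y**2 (k(Y, N) = Y**2*N - 4 = N*Y**2 - 4 = -4 + N*Y**2)
(11*(-3))*k(5, -3) = (11*(-3))*(-4 - 3*5**2) = -33*(-4 - 3*25) = -33*(-4 - 75) = -33*(-79) = 2607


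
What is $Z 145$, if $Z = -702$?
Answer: $-101790$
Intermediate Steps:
$Z 145 = \left(-702\right) 145 = -101790$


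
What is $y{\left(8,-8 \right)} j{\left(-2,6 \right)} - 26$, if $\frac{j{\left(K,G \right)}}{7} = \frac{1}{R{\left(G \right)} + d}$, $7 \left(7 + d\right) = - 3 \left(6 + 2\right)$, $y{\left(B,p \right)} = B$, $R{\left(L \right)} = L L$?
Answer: $- \frac{4262}{179} \approx -23.81$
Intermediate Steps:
$R{\left(L \right)} = L^{2}$
$d = - \frac{73}{7}$ ($d = -7 + \frac{\left(-3\right) \left(6 + 2\right)}{7} = -7 + \frac{\left(-3\right) 8}{7} = -7 + \frac{1}{7} \left(-24\right) = -7 - \frac{24}{7} = - \frac{73}{7} \approx -10.429$)
$j{\left(K,G \right)} = \frac{7}{- \frac{73}{7} + G^{2}}$ ($j{\left(K,G \right)} = \frac{7}{G^{2} - \frac{73}{7}} = \frac{7}{- \frac{73}{7} + G^{2}}$)
$y{\left(8,-8 \right)} j{\left(-2,6 \right)} - 26 = 8 \frac{49}{-73 + 7 \cdot 6^{2}} - 26 = 8 \frac{49}{-73 + 7 \cdot 36} - 26 = 8 \frac{49}{-73 + 252} - 26 = 8 \cdot \frac{49}{179} - 26 = \frac{392}{179} - 26 = - \frac{4262}{179}$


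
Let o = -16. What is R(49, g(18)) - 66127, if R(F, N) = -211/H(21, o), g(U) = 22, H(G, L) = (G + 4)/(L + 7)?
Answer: -1651276/25 ≈ -66051.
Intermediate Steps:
H(G, L) = (4 + G)/(7 + L)
R(F, N) = 1899/25 (R(F, N) = -211*(7 - 16)/(4 + 21) = -211/(25/(-9)) = -211/((-⅑*25)) = -211/(-25/9) = -211*(-9/25) = 1899/25)
R(49, g(18)) - 66127 = 1899/25 - 66127 = -1651276/25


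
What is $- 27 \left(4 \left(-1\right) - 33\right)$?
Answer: $999$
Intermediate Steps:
$- 27 \left(4 \left(-1\right) - 33\right) = - 27 \left(-4 - 33\right) = \left(-27\right) \left(-37\right) = 999$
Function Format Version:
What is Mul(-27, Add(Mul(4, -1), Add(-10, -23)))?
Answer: 999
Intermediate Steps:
Mul(-27, Add(Mul(4, -1), Add(-10, -23))) = Mul(-27, Add(-4, -33)) = Mul(-27, -37) = 999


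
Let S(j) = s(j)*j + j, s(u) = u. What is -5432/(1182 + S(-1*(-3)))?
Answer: -2716/597 ≈ -4.5494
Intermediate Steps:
S(j) = j + j² (S(j) = j*j + j = j² + j = j + j²)
-5432/(1182 + S(-1*(-3))) = -5432/(1182 + (-1*(-3))*(1 - 1*(-3))) = -5432/(1182 + 3*(1 + 3)) = -5432/(1182 + 3*4) = -5432/(1182 + 12) = -5432/1194 = -5432*1/1194 = -2716/597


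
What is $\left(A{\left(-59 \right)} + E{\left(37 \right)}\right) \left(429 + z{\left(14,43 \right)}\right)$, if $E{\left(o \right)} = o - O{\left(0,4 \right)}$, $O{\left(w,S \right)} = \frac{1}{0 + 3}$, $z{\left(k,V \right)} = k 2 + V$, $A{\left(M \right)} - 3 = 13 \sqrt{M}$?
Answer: $\frac{59500}{3} + 6500 i \sqrt{59} \approx 19833.0 + 49927.0 i$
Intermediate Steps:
$A{\left(M \right)} = 3 + 13 \sqrt{M}$
$z{\left(k,V \right)} = V + 2 k$ ($z{\left(k,V \right)} = 2 k + V = V + 2 k$)
$O{\left(w,S \right)} = \frac{1}{3}$
$E{\left(o \right)} = - \frac{1}{3} + o$ ($E{\left(o \right)} = o - \frac{1}{3} = - \frac{1}{3} + o$)
$\left(A{\left(-59 \right)} + E{\left(37 \right)}\right) \left(429 + z{\left(14,43 \right)}\right) = \left(\left(3 + 13 \sqrt{-59}\right) + \left(- \frac{1}{3} + 37\right)\right) \left(429 + \left(43 + 2 \cdot 14\right)\right) = \left(\left(3 + 13 i \sqrt{59}\right) + \frac{110}{3}\right) \left(429 + \left(43 + 28\right)\right) = \left(\left(3 + 13 i \sqrt{59}\right) + \frac{110}{3}\right) \left(429 + 71\right) = \left(\frac{119}{3} + 13 i \sqrt{59}\right) 500 = \frac{59500}{3} + 6500 i \sqrt{59}$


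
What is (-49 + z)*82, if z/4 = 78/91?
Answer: -26158/7 ≈ -3736.9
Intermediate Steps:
z = 24/7 (z = 4*(78/91) = 4*(78*(1/91)) = 4*(6/7) = 24/7 ≈ 3.4286)
(-49 + z)*82 = (-49 + 24/7)*82 = -319/7*82 = -26158/7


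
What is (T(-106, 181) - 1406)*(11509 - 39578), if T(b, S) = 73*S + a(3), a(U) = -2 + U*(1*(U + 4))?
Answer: -331943994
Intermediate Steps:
a(U) = -2 + U*(4 + U) (a(U) = -2 + U*(1*(4 + U)) = -2 + U*(4 + U))
T(b, S) = 19 + 73*S (T(b, S) = 73*S + (-2 + 3² + 4*3) = 73*S + (-2 + 9 + 12) = 73*S + 19 = 19 + 73*S)
(T(-106, 181) - 1406)*(11509 - 39578) = ((19 + 73*181) - 1406)*(11509 - 39578) = ((19 + 13213) - 1406)*(-28069) = (13232 - 1406)*(-28069) = 11826*(-28069) = -331943994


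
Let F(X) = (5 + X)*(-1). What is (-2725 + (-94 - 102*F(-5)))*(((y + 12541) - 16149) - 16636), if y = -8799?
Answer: 81872217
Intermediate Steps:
F(X) = -5 - X
(-2725 + (-94 - 102*F(-5)))*(((y + 12541) - 16149) - 16636) = (-2725 + (-94 - 102*(-5 - 1*(-5))))*(((-8799 + 12541) - 16149) - 16636) = (-2725 + (-94 - 102*(-5 + 5)))*((3742 - 16149) - 16636) = (-2725 + (-94 - 102*0))*(-12407 - 16636) = (-2725 + (-94 + 0))*(-29043) = (-2725 - 94)*(-29043) = -2819*(-29043) = 81872217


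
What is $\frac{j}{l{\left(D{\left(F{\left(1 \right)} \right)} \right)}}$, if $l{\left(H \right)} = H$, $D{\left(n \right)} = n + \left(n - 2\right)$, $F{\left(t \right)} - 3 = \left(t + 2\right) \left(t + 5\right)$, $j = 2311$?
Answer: $\frac{2311}{40} \approx 57.775$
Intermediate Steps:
$F{\left(t \right)} = 3 + \left(2 + t\right) \left(5 + t\right)$ ($F{\left(t \right)} = 3 + \left(t + 2\right) \left(t + 5\right) = 3 + \left(2 + t\right) \left(5 + t\right)$)
$D{\left(n \right)} = -2 + 2 n$ ($D{\left(n \right)} = n + \left(-2 + n\right) = -2 + 2 n$)
$\frac{j}{l{\left(D{\left(F{\left(1 \right)} \right)} \right)}} = \frac{2311}{-2 + 2 \left(13 + 1^{2} + 7 \cdot 1\right)} = \frac{2311}{-2 + 2 \left(13 + 1 + 7\right)} = \frac{2311}{-2 + 2 \cdot 21} = \frac{2311}{-2 + 42} = \frac{2311}{40}$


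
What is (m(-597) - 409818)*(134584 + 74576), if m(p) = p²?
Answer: -11171026440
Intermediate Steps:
(m(-597) - 409818)*(134584 + 74576) = ((-597)² - 409818)*(134584 + 74576) = (356409 - 409818)*209160 = -53409*209160 = -11171026440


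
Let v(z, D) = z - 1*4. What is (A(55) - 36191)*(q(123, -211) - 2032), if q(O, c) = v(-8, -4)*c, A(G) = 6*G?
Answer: -17930500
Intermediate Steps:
v(z, D) = -4 + z (v(z, D) = z - 4 = -4 + z)
q(O, c) = -12*c (q(O, c) = (-4 - 8)*c = -12*c)
(A(55) - 36191)*(q(123, -211) - 2032) = (6*55 - 36191)*(-12*(-211) - 2032) = (330 - 36191)*(2532 - 2032) = -35861*500 = -17930500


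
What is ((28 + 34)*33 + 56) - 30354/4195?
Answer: 8787536/4195 ≈ 2094.8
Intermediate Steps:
((28 + 34)*33 + 56) - 30354/4195 = (62*33 + 56) - 30354*1/4195 = (2046 + 56) - 30354/4195 = 2102 - 30354/4195 = 8787536/4195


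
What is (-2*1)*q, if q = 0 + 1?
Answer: -2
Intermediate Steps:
q = 1
(-2*1)*q = -2*1*1 = -2*1 = -2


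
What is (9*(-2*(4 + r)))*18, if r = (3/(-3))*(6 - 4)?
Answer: -648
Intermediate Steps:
r = -2 (r = (3*(-⅓))*2 = -1*2 = -2)
(9*(-2*(4 + r)))*18 = (9*(-2*(4 - 2)))*18 = (9*(-2*2))*18 = (9*(-4))*18 = -36*18 = -648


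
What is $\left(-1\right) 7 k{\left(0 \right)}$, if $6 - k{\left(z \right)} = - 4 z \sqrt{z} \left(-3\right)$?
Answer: $-42$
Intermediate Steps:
$k{\left(z \right)} = 6 - 12 z^{\frac{3}{2}}$ ($k{\left(z \right)} = 6 - - 4 z \sqrt{z} \left(-3\right) = 6 - - 4 z^{\frac{3}{2}} \left(-3\right) = 6 - 12 z^{\frac{3}{2}}$)
$\left(-1\right) 7 k{\left(0 \right)} = \left(-1\right) 7 \left(6 - 12 \cdot 0^{\frac{3}{2}}\right) = - 7 \left(6 - 0\right) = - 7 \left(6 + 0\right) = \left(-7\right) 6 = -42$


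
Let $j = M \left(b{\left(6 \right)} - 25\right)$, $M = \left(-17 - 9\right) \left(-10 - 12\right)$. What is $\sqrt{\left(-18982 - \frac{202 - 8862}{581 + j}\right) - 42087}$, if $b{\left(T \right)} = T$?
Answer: $\frac{i \sqrt{79784633801}}{1143} \approx 247.12 i$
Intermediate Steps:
$M = 572$ ($M = \left(-26\right) \left(-22\right) = 572$)
$j = -10868$ ($j = 572 \left(6 - 25\right) = 572 \left(-19\right) = -10868$)
$\sqrt{\left(-18982 - \frac{202 - 8862}{581 + j}\right) - 42087} = \sqrt{\left(-18982 - \frac{202 - 8862}{581 - 10868}\right) - 42087} = \sqrt{\left(-18982 - - \frac{8660}{-10287}\right) - 42087} = \sqrt{\left(-18982 - \left(-8660\right) \left(- \frac{1}{10287}\right)\right) - 42087} = \sqrt{\left(-18982 - \frac{8660}{10287}\right) - 42087} = \sqrt{- \frac{195276494}{10287} - 42087} = \sqrt{- \frac{628225463}{10287}} = \frac{i \sqrt{79784633801}}{1143}$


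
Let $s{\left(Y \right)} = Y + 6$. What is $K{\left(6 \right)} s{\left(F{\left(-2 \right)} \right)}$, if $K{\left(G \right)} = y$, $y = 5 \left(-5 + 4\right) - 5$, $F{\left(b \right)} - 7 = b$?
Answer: $-110$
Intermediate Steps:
$F{\left(b \right)} = 7 + b$
$s{\left(Y \right)} = 6 + Y$
$y = -10$ ($y = 5 \left(-1\right) - 5 = -5 - 5 = -10$)
$K{\left(G \right)} = -10$
$K{\left(6 \right)} s{\left(F{\left(-2 \right)} \right)} = - 10 \left(6 + \left(7 - 2\right)\right) = - 10 \left(6 + 5\right) = \left(-10\right) 11 = -110$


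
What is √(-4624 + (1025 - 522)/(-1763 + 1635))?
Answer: 5*I*√47390/16 ≈ 68.029*I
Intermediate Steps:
√(-4624 + (1025 - 522)/(-1763 + 1635)) = √(-4624 + 503/(-128)) = √(-4624 + 503*(-1/128)) = √(-4624 - 503/128) = √(-592375/128) = 5*I*√47390/16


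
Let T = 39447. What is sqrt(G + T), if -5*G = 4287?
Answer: 2*sqrt(241185)/5 ≈ 196.44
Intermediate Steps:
G = -4287/5 (G = -1/5*4287 = -4287/5 ≈ -857.40)
sqrt(G + T) = sqrt(-4287/5 + 39447) = sqrt(192948/5) = 2*sqrt(241185)/5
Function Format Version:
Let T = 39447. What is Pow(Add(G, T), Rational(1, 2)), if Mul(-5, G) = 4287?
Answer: Mul(Rational(2, 5), Pow(241185, Rational(1, 2))) ≈ 196.44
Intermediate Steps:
G = Rational(-4287, 5) (G = Mul(Rational(-1, 5), 4287) = Rational(-4287, 5) ≈ -857.40)
Pow(Add(G, T), Rational(1, 2)) = Pow(Add(Rational(-4287, 5), 39447), Rational(1, 2)) = Pow(Rational(192948, 5), Rational(1, 2)) = Mul(Rational(2, 5), Pow(241185, Rational(1, 2)))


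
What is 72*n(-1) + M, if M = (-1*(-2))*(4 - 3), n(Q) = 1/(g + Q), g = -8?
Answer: -6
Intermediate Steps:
n(Q) = 1/(-8 + Q)
M = 2 (M = 2*1 = 2)
72*n(-1) + M = 72/(-8 - 1) + 2 = 72/(-9) + 2 = 72*(-1/9) + 2 = -8 + 2 = -6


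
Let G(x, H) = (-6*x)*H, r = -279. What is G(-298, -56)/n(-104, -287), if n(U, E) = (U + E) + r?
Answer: 50064/335 ≈ 149.44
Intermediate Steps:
G(x, H) = -6*H*x
n(U, E) = -279 + E + U (n(U, E) = (U + E) - 279 = (E + U) - 279 = -279 + E + U)
G(-298, -56)/n(-104, -287) = (-6*(-56)*(-298))/(-279 - 287 - 104) = -100128/(-670) = -100128*(-1/670) = 50064/335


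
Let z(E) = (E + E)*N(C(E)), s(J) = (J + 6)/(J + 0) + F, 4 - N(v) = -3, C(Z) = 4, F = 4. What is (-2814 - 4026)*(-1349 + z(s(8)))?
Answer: 8676540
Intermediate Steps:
N(v) = 7 (N(v) = 4 - 1*(-3) = 4 + 3 = 7)
s(J) = 4 + (6 + J)/J (s(J) = (J + 6)/(J + 0) + 4 = (6 + J)/J + 4 = 4 + (6 + J)/J)
z(E) = 14*E (z(E) = (E + E)*7 = (2*E)*7 = 14*E)
(-2814 - 4026)*(-1349 + z(s(8))) = (-2814 - 4026)*(-1349 + 14*(5 + 6/8)) = -6840*(-1349 + 14*(5 + 6*(⅛))) = -6840*(-1349 + 14*(5 + ¾)) = -6840*(-1349 + 14*(23/4)) = -6840*(-1349 + 161/2) = -6840*(-2537/2) = 8676540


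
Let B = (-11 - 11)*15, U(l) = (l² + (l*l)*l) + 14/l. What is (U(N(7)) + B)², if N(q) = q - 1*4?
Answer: 753424/9 ≈ 83714.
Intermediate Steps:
N(q) = -4 + q (N(q) = q - 4 = -4 + q)
U(l) = l² + l³ + 14/l (U(l) = (l² + l²*l) + 14/l = (l² + l³) + 14/l = l² + l³ + 14/l)
B = -330 (B = -22*15 = -330)
(U(N(7)) + B)² = ((14 + (-4 + 7)³*(1 + (-4 + 7)))/(-4 + 7) - 330)² = ((14 + 3³*(1 + 3))/3 - 330)² = ((14 + 27*4)/3 - 330)² = ((14 + 108)/3 - 330)² = ((⅓)*122 - 330)² = (122/3 - 330)² = (-868/3)² = 753424/9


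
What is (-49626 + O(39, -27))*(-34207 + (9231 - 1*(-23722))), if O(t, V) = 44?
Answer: 62175828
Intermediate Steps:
(-49626 + O(39, -27))*(-34207 + (9231 - 1*(-23722))) = (-49626 + 44)*(-34207 + (9231 - 1*(-23722))) = -49582*(-34207 + (9231 + 23722)) = -49582*(-34207 + 32953) = -49582*(-1254) = 62175828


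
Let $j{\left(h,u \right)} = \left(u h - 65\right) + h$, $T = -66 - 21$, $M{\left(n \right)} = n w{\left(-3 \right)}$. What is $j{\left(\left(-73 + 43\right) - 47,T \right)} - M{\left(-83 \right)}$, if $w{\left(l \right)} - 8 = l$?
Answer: $6972$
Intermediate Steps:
$w{\left(l \right)} = 8 + l$
$M{\left(n \right)} = 5 n$ ($M{\left(n \right)} = n \left(8 - 3\right) = n 5 = 5 n$)
$T = -87$
$j{\left(h,u \right)} = -65 + h + h u$ ($j{\left(h,u \right)} = \left(h u - 65\right) + h = \left(-65 + h u\right) + h = -65 + h + h u$)
$j{\left(\left(-73 + 43\right) - 47,T \right)} - M{\left(-83 \right)} = \left(-65 + \left(\left(-73 + 43\right) - 47\right) + \left(\left(-73 + 43\right) - 47\right) \left(-87\right)\right) - 5 \left(-83\right) = \left(-65 - 77 + \left(-30 - 47\right) \left(-87\right)\right) - -415 = \left(-65 - 77 - -6699\right) + 415 = \left(-65 - 77 + 6699\right) + 415 = 6557 + 415 = 6972$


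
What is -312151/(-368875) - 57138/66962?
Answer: -87262244/12350303875 ≈ -0.0070656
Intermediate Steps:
-312151/(-368875) - 57138/66962 = -312151*(-1/368875) - 57138*1/66962 = 312151/368875 - 28569/33481 = -87262244/12350303875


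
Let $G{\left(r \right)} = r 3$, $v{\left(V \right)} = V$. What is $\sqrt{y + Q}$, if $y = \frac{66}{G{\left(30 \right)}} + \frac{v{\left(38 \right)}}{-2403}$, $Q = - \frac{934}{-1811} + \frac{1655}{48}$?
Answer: $\frac{\sqrt{30059465113969485}}{29012220} \approx 5.976$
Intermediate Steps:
$G{\left(r \right)} = 3 r$
$Q = \frac{3042037}{86928}$ ($Q = \left(-934\right) \left(- \frac{1}{1811}\right) + 1655 \cdot \frac{1}{48} = \frac{934}{1811} + \frac{1655}{48} = \frac{3042037}{86928} \approx 34.995$)
$y = \frac{8621}{12015}$ ($y = \frac{66}{3 \cdot 30} + \frac{38}{-2403} = \frac{66}{90} + 38 \left(- \frac{1}{2403}\right) = 66 \cdot \frac{1}{90} - \frac{38}{2403} = \frac{11}{15} - \frac{38}{2403} = \frac{8621}{12015} \approx 0.71752$)
$\sqrt{y + Q} = \sqrt{\frac{8621}{12015} + \frac{3042037}{86928}} = \sqrt{\frac{12433160281}{348146640}} = \frac{\sqrt{30059465113969485}}{29012220}$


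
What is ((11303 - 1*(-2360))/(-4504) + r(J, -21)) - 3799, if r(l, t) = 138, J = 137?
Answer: -16502807/4504 ≈ -3664.0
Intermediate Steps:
((11303 - 1*(-2360))/(-4504) + r(J, -21)) - 3799 = ((11303 - 1*(-2360))/(-4504) + 138) - 3799 = ((11303 + 2360)*(-1/4504) + 138) - 3799 = (13663*(-1/4504) + 138) - 3799 = (-13663/4504 + 138) - 3799 = 607889/4504 - 3799 = -16502807/4504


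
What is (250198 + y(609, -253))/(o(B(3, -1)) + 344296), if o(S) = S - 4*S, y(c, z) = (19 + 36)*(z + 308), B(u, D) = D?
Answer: 253223/344299 ≈ 0.73547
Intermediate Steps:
y(c, z) = 16940 + 55*z (y(c, z) = 55*(308 + z) = 16940 + 55*z)
o(S) = -3*S
(250198 + y(609, -253))/(o(B(3, -1)) + 344296) = (250198 + (16940 + 55*(-253)))/(-3*(-1) + 344296) = (250198 + (16940 - 13915))/(3 + 344296) = (250198 + 3025)/344299 = 253223*(1/344299) = 253223/344299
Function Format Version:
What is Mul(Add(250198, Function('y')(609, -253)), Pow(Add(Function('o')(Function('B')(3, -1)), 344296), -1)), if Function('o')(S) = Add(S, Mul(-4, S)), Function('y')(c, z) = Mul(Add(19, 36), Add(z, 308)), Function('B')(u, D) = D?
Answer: Rational(253223, 344299) ≈ 0.73547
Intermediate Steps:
Function('y')(c, z) = Add(16940, Mul(55, z)) (Function('y')(c, z) = Mul(55, Add(308, z)) = Add(16940, Mul(55, z)))
Function('o')(S) = Mul(-3, S)
Mul(Add(250198, Function('y')(609, -253)), Pow(Add(Function('o')(Function('B')(3, -1)), 344296), -1)) = Mul(Add(250198, Add(16940, Mul(55, -253))), Pow(Add(Mul(-3, -1), 344296), -1)) = Mul(Add(250198, Add(16940, -13915)), Pow(Add(3, 344296), -1)) = Mul(Add(250198, 3025), Pow(344299, -1)) = Mul(253223, Rational(1, 344299)) = Rational(253223, 344299)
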